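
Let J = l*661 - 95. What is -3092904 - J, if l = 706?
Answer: -3559475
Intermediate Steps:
J = 466571 (J = 706*661 - 95 = 466666 - 95 = 466571)
-3092904 - J = -3092904 - 1*466571 = -3092904 - 466571 = -3559475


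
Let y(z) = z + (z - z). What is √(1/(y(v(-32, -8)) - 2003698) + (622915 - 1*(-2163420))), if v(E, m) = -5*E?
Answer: √11184807090710324202/2003538 ≈ 1669.2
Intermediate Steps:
y(z) = z (y(z) = z + 0 = z)
√(1/(y(v(-32, -8)) - 2003698) + (622915 - 1*(-2163420))) = √(1/(-5*(-32) - 2003698) + (622915 - 1*(-2163420))) = √(1/(160 - 2003698) + (622915 + 2163420)) = √(1/(-2003538) + 2786335) = √(-1/2003538 + 2786335) = √(5582528053229/2003538) = √11184807090710324202/2003538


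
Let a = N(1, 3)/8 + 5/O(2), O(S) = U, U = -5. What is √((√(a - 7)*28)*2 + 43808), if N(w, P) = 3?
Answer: √(43808 + 14*I*√122) ≈ 209.3 + 0.3694*I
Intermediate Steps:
O(S) = -5
a = -5/8 (a = 3/8 + 5/(-5) = 3*(⅛) + 5*(-⅕) = 3/8 - 1 = -5/8 ≈ -0.62500)
√((√(a - 7)*28)*2 + 43808) = √((√(-5/8 - 7)*28)*2 + 43808) = √((√(-61/8)*28)*2 + 43808) = √(((I*√122/4)*28)*2 + 43808) = √((7*I*√122)*2 + 43808) = √(14*I*√122 + 43808) = √(43808 + 14*I*√122)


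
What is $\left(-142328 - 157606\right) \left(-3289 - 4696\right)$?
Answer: $2394972990$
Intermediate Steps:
$\left(-142328 - 157606\right) \left(-3289 - 4696\right) = - 299934 \left(-3289 - 4696\right) = \left(-299934\right) \left(-7985\right) = 2394972990$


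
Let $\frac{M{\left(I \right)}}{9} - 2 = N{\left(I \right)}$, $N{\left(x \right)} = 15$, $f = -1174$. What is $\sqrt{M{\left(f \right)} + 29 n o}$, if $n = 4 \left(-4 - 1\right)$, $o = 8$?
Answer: $i \sqrt{4487} \approx 66.985 i$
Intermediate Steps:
$n = -20$ ($n = 4 \left(-5\right) = -20$)
$M{\left(I \right)} = 153$ ($M{\left(I \right)} = 18 + 9 \cdot 15 = 18 + 135 = 153$)
$\sqrt{M{\left(f \right)} + 29 n o} = \sqrt{153 + 29 \left(-20\right) 8} = \sqrt{153 - 4640} = \sqrt{-4487} = i \sqrt{4487}$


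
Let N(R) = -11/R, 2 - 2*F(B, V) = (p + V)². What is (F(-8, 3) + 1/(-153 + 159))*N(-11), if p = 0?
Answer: -10/3 ≈ -3.3333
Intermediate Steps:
F(B, V) = 1 - V²/2 (F(B, V) = 1 - (0 + V)²/2 = 1 - V²/2)
(F(-8, 3) + 1/(-153 + 159))*N(-11) = ((1 - ½*3²) + 1/(-153 + 159))*(-11/(-11)) = ((1 - ½*9) + 1/6)*(-11*(-1/11)) = ((1 - 9/2) + ⅙)*1 = (-7/2 + ⅙)*1 = -10/3*1 = -10/3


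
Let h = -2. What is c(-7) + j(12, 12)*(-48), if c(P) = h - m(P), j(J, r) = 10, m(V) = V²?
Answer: -531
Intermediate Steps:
c(P) = -2 - P²
c(-7) + j(12, 12)*(-48) = (-2 - 1*(-7)²) + 10*(-48) = (-2 - 1*49) - 480 = (-2 - 49) - 480 = -51 - 480 = -531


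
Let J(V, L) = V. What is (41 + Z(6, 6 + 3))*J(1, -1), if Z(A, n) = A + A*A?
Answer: 83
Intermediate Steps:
Z(A, n) = A + A²
(41 + Z(6, 6 + 3))*J(1, -1) = (41 + 6*(1 + 6))*1 = (41 + 6*7)*1 = (41 + 42)*1 = 83*1 = 83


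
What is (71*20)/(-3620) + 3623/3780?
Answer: 387383/684180 ≈ 0.56620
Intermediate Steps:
(71*20)/(-3620) + 3623/3780 = 1420*(-1/3620) + 3623*(1/3780) = -71/181 + 3623/3780 = 387383/684180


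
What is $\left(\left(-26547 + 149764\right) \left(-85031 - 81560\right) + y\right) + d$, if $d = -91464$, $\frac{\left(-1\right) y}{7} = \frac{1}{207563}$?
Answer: $- \frac{4260632149419300}{207563} \approx -2.0527 \cdot 10^{10}$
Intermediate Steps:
$y = - \frac{7}{207563} \approx -3.3725 \cdot 10^{-5}$
$\left(\left(-26547 + 149764\right) \left(-85031 - 81560\right) + y\right) + d = \left(\left(-26547 + 149764\right) \left(-85031 - 81560\right) - \frac{7}{207563}\right) - 91464 = \left(123217 \left(-166591\right) - \frac{7}{207563}\right) - 91464 = \left(-20526843247 - \frac{7}{207563}\right) - 91464 = - \frac{4260613164877068}{207563} - 91464 = - \frac{4260632149419300}{207563}$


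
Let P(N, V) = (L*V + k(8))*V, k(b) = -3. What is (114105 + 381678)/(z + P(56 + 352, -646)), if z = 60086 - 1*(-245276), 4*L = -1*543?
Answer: -495783/56343347 ≈ -0.0087993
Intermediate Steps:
L = -543/4 (L = (-1*543)/4 = (¼)*(-543) = -543/4 ≈ -135.75)
z = 305362 (z = 60086 + 245276 = 305362)
P(N, V) = V*(-3 - 543*V/4) (P(N, V) = (-543*V/4 - 3)*V = (-3 - 543*V/4)*V = V*(-3 - 543*V/4))
(114105 + 381678)/(z + P(56 + 352, -646)) = (114105 + 381678)/(305362 - ¾*(-646)*(4 + 181*(-646))) = 495783/(305362 - ¾*(-646)*(4 - 116926)) = 495783/(305362 - ¾*(-646)*(-116922)) = 495783/(305362 - 56648709) = 495783/(-56343347) = 495783*(-1/56343347) = -495783/56343347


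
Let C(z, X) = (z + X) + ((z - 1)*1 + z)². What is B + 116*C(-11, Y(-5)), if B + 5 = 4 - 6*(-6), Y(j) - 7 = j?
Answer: 60355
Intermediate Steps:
Y(j) = 7 + j
B = 35 (B = -5 + (4 - 6*(-6)) = -5 + (4 + 36) = -5 + 40 = 35)
C(z, X) = X + z + (-1 + 2*z)² (C(z, X) = (X + z) + ((-1 + z)*1 + z)² = (X + z) + ((-1 + z) + z)² = (X + z) + (-1 + 2*z)² = X + z + (-1 + 2*z)²)
B + 116*C(-11, Y(-5)) = 35 + 116*((7 - 5) - 11 + (-1 + 2*(-11))²) = 35 + 116*(2 - 11 + (-1 - 22)²) = 35 + 116*(2 - 11 + (-23)²) = 35 + 116*(2 - 11 + 529) = 35 + 116*520 = 35 + 60320 = 60355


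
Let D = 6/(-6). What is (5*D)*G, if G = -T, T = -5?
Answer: -25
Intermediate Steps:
D = -1 (D = 6*(-⅙) = -1)
G = 5 (G = -1*(-5) = 5)
(5*D)*G = (5*(-1))*5 = -5*5 = -25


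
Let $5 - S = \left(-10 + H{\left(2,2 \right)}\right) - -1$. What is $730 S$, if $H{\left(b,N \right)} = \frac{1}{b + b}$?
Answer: $\frac{20075}{2} \approx 10038.0$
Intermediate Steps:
$H{\left(b,N \right)} = \frac{1}{2 b}$
$S = \frac{55}{4}$ ($S = 5 - \left(\left(-10 + \frac{1}{2 \cdot 2}\right) - -1\right) = 5 - \left(\left(-10 + \frac{1}{2} \cdot \frac{1}{2}\right) + \left(6 - 5\right)\right) = 5 - \left(\left(-10 + \frac{1}{4}\right) + 1\right) = 5 - \left(- \frac{39}{4} + 1\right) = 5 - - \frac{35}{4} = 5 + \frac{35}{4} = \frac{55}{4} \approx 13.75$)
$730 S = 730 \cdot \frac{55}{4} = \frac{20075}{2}$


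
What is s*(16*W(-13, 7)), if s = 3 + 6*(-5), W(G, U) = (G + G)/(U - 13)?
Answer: -1872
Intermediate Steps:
W(G, U) = 2*G/(-13 + U) (W(G, U) = (2*G)/(-13 + U) = 2*G/(-13 + U))
s = -27 (s = 3 - 30 = -27)
s*(16*W(-13, 7)) = -432*2*(-13)/(-13 + 7) = -432*2*(-13)/(-6) = -432*2*(-13)*(-⅙) = -432*13/3 = -27*208/3 = -1872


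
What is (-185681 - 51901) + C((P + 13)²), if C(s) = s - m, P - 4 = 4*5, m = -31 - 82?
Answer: -236100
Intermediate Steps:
m = -113
P = 24 (P = 4 + 4*5 = 4 + 20 = 24)
C(s) = 113 + s (C(s) = s - 1*(-113) = s + 113 = 113 + s)
(-185681 - 51901) + C((P + 13)²) = (-185681 - 51901) + (113 + (24 + 13)²) = -237582 + (113 + 37²) = -237582 + (113 + 1369) = -237582 + 1482 = -236100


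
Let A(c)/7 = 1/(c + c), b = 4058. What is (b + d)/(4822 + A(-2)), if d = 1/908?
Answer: 3684665/4376787 ≈ 0.84187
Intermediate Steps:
d = 1/908 ≈ 0.0011013
A(c) = 7/(2*c) (A(c) = 7/(c + c) = 7/((2*c)) = 7*(1/(2*c)) = 7/(2*c))
(b + d)/(4822 + A(-2)) = (4058 + 1/908)/(4822 + (7/2)/(-2)) = 3684665/(908*(4822 + (7/2)*(-1/2))) = 3684665/(908*(4822 - 7/4)) = 3684665/(908*(19281/4)) = (3684665/908)*(4/19281) = 3684665/4376787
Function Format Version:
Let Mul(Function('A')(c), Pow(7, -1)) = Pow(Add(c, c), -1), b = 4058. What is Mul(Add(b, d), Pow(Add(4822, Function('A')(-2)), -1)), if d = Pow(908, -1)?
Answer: Rational(3684665, 4376787) ≈ 0.84187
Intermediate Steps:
d = Rational(1, 908) ≈ 0.0011013
Function('A')(c) = Mul(Rational(7, 2), Pow(c, -1)) (Function('A')(c) = Mul(7, Pow(Add(c, c), -1)) = Mul(7, Pow(Mul(2, c), -1)) = Mul(7, Mul(Rational(1, 2), Pow(c, -1))) = Mul(Rational(7, 2), Pow(c, -1)))
Mul(Add(b, d), Pow(Add(4822, Function('A')(-2)), -1)) = Mul(Add(4058, Rational(1, 908)), Pow(Add(4822, Mul(Rational(7, 2), Pow(-2, -1))), -1)) = Mul(Rational(3684665, 908), Pow(Add(4822, Mul(Rational(7, 2), Rational(-1, 2))), -1)) = Mul(Rational(3684665, 908), Pow(Add(4822, Rational(-7, 4)), -1)) = Mul(Rational(3684665, 908), Pow(Rational(19281, 4), -1)) = Mul(Rational(3684665, 908), Rational(4, 19281)) = Rational(3684665, 4376787)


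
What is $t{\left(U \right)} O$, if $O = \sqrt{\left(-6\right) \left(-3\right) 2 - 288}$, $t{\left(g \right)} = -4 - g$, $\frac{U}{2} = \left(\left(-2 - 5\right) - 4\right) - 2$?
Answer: $132 i \sqrt{7} \approx 349.24 i$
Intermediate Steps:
$U = -26$ ($U = 2 \left(\left(\left(-2 - 5\right) - 4\right) - 2\right) = 2 \left(\left(-7 - 4\right) - 2\right) = 2 \left(-11 - 2\right) = 2 \left(-13\right) = -26$)
$O = 6 i \sqrt{7}$ ($O = \sqrt{18 \cdot 2 - 288} = \sqrt{36 - 288} = \sqrt{-252} = 6 i \sqrt{7} \approx 15.875 i$)
$t{\left(U \right)} O = \left(-4 - -26\right) 6 i \sqrt{7} = \left(-4 + 26\right) 6 i \sqrt{7} = 22 \cdot 6 i \sqrt{7} = 132 i \sqrt{7}$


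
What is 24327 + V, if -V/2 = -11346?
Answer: 47019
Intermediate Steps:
V = 22692 (V = -2*(-11346) = 22692)
24327 + V = 24327 + 22692 = 47019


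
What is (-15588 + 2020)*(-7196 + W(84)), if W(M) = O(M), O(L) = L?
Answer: 96495616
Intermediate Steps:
W(M) = M
(-15588 + 2020)*(-7196 + W(84)) = (-15588 + 2020)*(-7196 + 84) = -13568*(-7112) = 96495616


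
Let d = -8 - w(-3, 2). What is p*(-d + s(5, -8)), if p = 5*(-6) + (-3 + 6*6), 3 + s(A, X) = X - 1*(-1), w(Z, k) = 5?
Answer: 9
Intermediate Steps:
s(A, X) = -2 + X (s(A, X) = -3 + (X - 1*(-1)) = -3 + (X + 1) = -3 + (1 + X) = -2 + X)
d = -13 (d = -8 - 1*5 = -8 - 5 = -13)
p = 3 (p = -30 + (-3 + 36) = -30 + 33 = 3)
p*(-d + s(5, -8)) = 3*(-1*(-13) + (-2 - 8)) = 3*(13 - 10) = 3*3 = 9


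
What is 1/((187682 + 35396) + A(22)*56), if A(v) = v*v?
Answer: 1/250182 ≈ 3.9971e-6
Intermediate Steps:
A(v) = v**2
1/((187682 + 35396) + A(22)*56) = 1/((187682 + 35396) + 22**2*56) = 1/(223078 + 484*56) = 1/(223078 + 27104) = 1/250182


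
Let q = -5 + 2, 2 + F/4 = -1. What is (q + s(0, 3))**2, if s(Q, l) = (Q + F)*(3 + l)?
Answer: 5625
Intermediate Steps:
F = -12 (F = -8 + 4*(-1) = -8 - 4 = -12)
s(Q, l) = (-12 + Q)*(3 + l) (s(Q, l) = (Q - 12)*(3 + l) = (-12 + Q)*(3 + l))
q = -3
(q + s(0, 3))**2 = (-3 + (-36 - 12*3 + 3*0 + 0*3))**2 = (-3 + (-36 - 36 + 0 + 0))**2 = (-3 - 72)**2 = (-75)**2 = 5625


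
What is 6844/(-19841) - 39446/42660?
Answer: -537306563/423208530 ≈ -1.2696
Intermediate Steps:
6844/(-19841) - 39446/42660 = 6844*(-1/19841) - 39446*1/42660 = -6844/19841 - 19723/21330 = -537306563/423208530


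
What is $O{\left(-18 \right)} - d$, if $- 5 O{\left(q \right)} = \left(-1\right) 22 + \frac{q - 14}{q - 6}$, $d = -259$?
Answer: $\frac{3947}{15} \approx 263.13$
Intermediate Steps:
$O{\left(q \right)} = \frac{22}{5} - \frac{-14 + q}{5 \left(-6 + q\right)}$ ($O{\left(q \right)} = - \frac{\left(-1\right) 22 + \frac{q - 14}{q - 6}}{5} = - \frac{-22 + \frac{-14 + q}{-6 + q}}{5} = \frac{22}{5} - \frac{-14 + q}{5 \left(-6 + q\right)}$)
$O{\left(-18 \right)} - d = \frac{-118 + 21 \left(-18\right)}{5 \left(-6 - 18\right)} - -259 = \frac{-118 - 378}{5 \left(-24\right)} + 259 = \frac{1}{5} \left(- \frac{1}{24}\right) \left(-496\right) + 259 = \frac{62}{15} + 259 = \frac{3947}{15}$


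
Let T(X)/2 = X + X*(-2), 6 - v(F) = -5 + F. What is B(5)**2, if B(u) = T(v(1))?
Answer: 400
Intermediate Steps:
v(F) = 11 - F (v(F) = 6 - (-5 + F) = 6 + (5 - F) = 11 - F)
T(X) = -2*X (T(X) = 2*(X + X*(-2)) = 2*(X - 2*X) = 2*(-X) = -2*X)
B(u) = -20 (B(u) = -2*(11 - 1*1) = -2*(11 - 1) = -2*10 = -20)
B(5)**2 = (-20)**2 = 400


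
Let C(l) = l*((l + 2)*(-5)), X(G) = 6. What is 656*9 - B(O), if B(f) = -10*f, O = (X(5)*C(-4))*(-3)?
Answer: 13104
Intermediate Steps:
C(l) = l*(-10 - 5*l) (C(l) = l*((2 + l)*(-5)) = l*(-10 - 5*l))
O = 720 (O = (6*(-5*(-4)*(2 - 4)))*(-3) = (6*(-5*(-4)*(-2)))*(-3) = (6*(-40))*(-3) = -240*(-3) = 720)
656*9 - B(O) = 656*9 - (-10)*720 = 5904 - 1*(-7200) = 5904 + 7200 = 13104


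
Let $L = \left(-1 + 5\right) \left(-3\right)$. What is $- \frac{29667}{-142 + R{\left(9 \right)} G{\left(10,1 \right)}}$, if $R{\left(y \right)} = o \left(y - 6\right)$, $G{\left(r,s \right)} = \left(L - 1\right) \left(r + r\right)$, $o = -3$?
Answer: $- \frac{29667}{2198} \approx -13.497$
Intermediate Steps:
$L = -12$ ($L = 4 \left(-3\right) = -12$)
$G{\left(r,s \right)} = - 26 r$ ($G{\left(r,s \right)} = \left(-12 - 1\right) \left(r + r\right) = - 13 \cdot 2 r = - 26 r$)
$R{\left(y \right)} = 18 - 3 y$ ($R{\left(y \right)} = - 3 \left(y - 6\right) = - 3 \left(-6 + y\right) = 18 - 3 y$)
$- \frac{29667}{-142 + R{\left(9 \right)} G{\left(10,1 \right)}} = - \frac{29667}{-142 + \left(18 - 27\right) \left(\left(-26\right) 10\right)} = - \frac{29667}{-142 + \left(18 - 27\right) \left(-260\right)} = - \frac{29667}{-142 - -2340} = - \frac{29667}{-142 + 2340} = - \frac{29667}{2198}$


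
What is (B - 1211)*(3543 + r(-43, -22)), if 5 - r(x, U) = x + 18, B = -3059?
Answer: -15256710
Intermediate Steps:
r(x, U) = -13 - x (r(x, U) = 5 - (x + 18) = 5 - (18 + x) = 5 + (-18 - x) = -13 - x)
(B - 1211)*(3543 + r(-43, -22)) = (-3059 - 1211)*(3543 + (-13 - 1*(-43))) = -4270*(3543 + (-13 + 43)) = -4270*(3543 + 30) = -4270*3573 = -15256710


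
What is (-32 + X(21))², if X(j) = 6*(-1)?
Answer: 1444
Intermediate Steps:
X(j) = -6
(-32 + X(21))² = (-32 - 6)² = (-38)² = 1444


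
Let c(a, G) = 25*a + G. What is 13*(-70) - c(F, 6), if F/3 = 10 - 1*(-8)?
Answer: -2266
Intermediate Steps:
F = 54 (F = 3*(10 - 1*(-8)) = 3*(10 + 8) = 3*18 = 54)
c(a, G) = G + 25*a
13*(-70) - c(F, 6) = 13*(-70) - (6 + 25*54) = -910 - (6 + 1350) = -910 - 1*1356 = -910 - 1356 = -2266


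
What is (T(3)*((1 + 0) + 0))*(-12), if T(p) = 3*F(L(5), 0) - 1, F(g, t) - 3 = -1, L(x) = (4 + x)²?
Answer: -60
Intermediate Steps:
F(g, t) = 2 (F(g, t) = 3 - 1 = 2)
T(p) = 5 (T(p) = 3*2 - 1 = 6 - 1 = 5)
(T(3)*((1 + 0) + 0))*(-12) = (5*((1 + 0) + 0))*(-12) = (5*(1 + 0))*(-12) = (5*1)*(-12) = 5*(-12) = -60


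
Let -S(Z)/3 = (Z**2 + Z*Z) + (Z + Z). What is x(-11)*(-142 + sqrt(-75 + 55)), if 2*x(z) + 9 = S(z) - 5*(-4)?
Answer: 46079 - 649*I*sqrt(5) ≈ 46079.0 - 1451.2*I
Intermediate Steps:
S(Z) = -6*Z - 6*Z**2 (S(Z) = -3*((Z**2 + Z*Z) + (Z + Z)) = -3*((Z**2 + Z**2) + 2*Z) = -3*(2*Z**2 + 2*Z) = -3*(2*Z + 2*Z**2) = -6*Z - 6*Z**2)
x(z) = 11/2 - 3*z*(1 + z) (x(z) = -9/2 + (-6*z*(1 + z) - 5*(-4))/2 = -9/2 + (-6*z*(1 + z) + 20)/2 = -9/2 + (20 - 6*z*(1 + z))/2 = -9/2 + (10 - 3*z*(1 + z)) = 11/2 - 3*z*(1 + z))
x(-11)*(-142 + sqrt(-75 + 55)) = (11/2 - 3*(-11)*(1 - 11))*(-142 + sqrt(-75 + 55)) = (11/2 - 3*(-11)*(-10))*(-142 + sqrt(-20)) = (11/2 - 330)*(-142 + 2*I*sqrt(5)) = -649*(-142 + 2*I*sqrt(5))/2 = 46079 - 649*I*sqrt(5)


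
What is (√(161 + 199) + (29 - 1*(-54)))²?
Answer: 7249 + 996*√10 ≈ 10399.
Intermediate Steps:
(√(161 + 199) + (29 - 1*(-54)))² = (√360 + (29 + 54))² = (6*√10 + 83)² = (83 + 6*√10)²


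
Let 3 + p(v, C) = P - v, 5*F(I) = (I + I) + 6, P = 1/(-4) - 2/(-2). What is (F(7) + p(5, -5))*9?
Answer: -117/4 ≈ -29.250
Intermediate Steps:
P = 3/4 (P = 1*(-1/4) - 2*(-1/2) = -1/4 + 1 = 3/4 ≈ 0.75000)
F(I) = 6/5 + 2*I/5 (F(I) = ((I + I) + 6)/5 = (2*I + 6)/5 = (6 + 2*I)/5 = 6/5 + 2*I/5)
p(v, C) = -9/4 - v (p(v, C) = -3 + (3/4 - v) = -9/4 - v)
(F(7) + p(5, -5))*9 = ((6/5 + (2/5)*7) + (-9/4 - 1*5))*9 = ((6/5 + 14/5) + (-9/4 - 5))*9 = (4 - 29/4)*9 = -13/4*9 = -117/4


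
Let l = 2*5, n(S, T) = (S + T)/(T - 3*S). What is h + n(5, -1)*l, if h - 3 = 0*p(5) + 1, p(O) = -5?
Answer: 3/2 ≈ 1.5000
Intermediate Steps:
n(S, T) = (S + T)/(T - 3*S)
l = 10
h = 4 (h = 3 + (0*(-5) + 1) = 3 + (0 + 1) = 3 + 1 = 4)
h + n(5, -1)*l = 4 + ((-1*5 - 1*(-1))/(-1*(-1) + 3*5))*10 = 4 + ((-5 + 1)/(1 + 15))*10 = 4 + (-4/16)*10 = 4 + ((1/16)*(-4))*10 = 4 - 1/4*10 = 4 - 5/2 = 3/2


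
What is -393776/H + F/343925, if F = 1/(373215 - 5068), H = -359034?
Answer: 1917612742236409/1748425940867775 ≈ 1.0968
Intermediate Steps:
F = 1/368147 ≈ 2.7163e-6
-393776/H + F/343925 = -393776/(-359034) + (1/368147)/343925 = -393776*(-1/359034) + (1/368147)*(1/343925) = 196888/179517 + 1/126614956975 = 1917612742236409/1748425940867775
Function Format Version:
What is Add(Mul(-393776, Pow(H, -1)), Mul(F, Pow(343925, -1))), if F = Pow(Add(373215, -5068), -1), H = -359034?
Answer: Rational(1917612742236409, 1748425940867775) ≈ 1.0968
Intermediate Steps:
F = Rational(1, 368147) (F = Pow(368147, -1) = Rational(1, 368147) ≈ 2.7163e-6)
Add(Mul(-393776, Pow(H, -1)), Mul(F, Pow(343925, -1))) = Add(Mul(-393776, Pow(-359034, -1)), Mul(Rational(1, 368147), Pow(343925, -1))) = Add(Mul(-393776, Rational(-1, 359034)), Mul(Rational(1, 368147), Rational(1, 343925))) = Add(Rational(196888, 179517), Rational(1, 126614956975)) = Rational(1917612742236409, 1748425940867775)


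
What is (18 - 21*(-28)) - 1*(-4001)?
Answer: 4607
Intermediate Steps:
(18 - 21*(-28)) - 1*(-4001) = (18 + 588) + 4001 = 606 + 4001 = 4607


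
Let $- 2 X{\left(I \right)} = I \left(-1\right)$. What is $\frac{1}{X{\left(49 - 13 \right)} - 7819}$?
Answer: $- \frac{1}{7801} \approx -0.00012819$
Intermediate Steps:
$X{\left(I \right)} = \frac{I}{2}$ ($X{\left(I \right)} = - \frac{I \left(-1\right)}{2} = - \frac{\left(-1\right) I}{2} = \frac{I}{2}$)
$\frac{1}{X{\left(49 - 13 \right)} - 7819} = \frac{1}{\frac{49 - 13}{2} - 7819} = \frac{1}{\frac{1}{2} \cdot 36 - 7819} = \frac{1}{18 - 7819} = \frac{1}{-7801} = - \frac{1}{7801}$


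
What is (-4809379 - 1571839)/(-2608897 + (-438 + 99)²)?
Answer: 3190609/1246988 ≈ 2.5587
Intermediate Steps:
(-4809379 - 1571839)/(-2608897 + (-438 + 99)²) = -6381218/(-2608897 + (-339)²) = -6381218/(-2608897 + 114921) = -6381218/(-2493976) = -6381218*(-1/2493976) = 3190609/1246988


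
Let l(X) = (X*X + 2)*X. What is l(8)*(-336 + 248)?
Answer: -46464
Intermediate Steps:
l(X) = X*(2 + X²) (l(X) = (X² + 2)*X = (2 + X²)*X = X*(2 + X²))
l(8)*(-336 + 248) = (8*(2 + 8²))*(-336 + 248) = (8*(2 + 64))*(-88) = (8*66)*(-88) = 528*(-88) = -46464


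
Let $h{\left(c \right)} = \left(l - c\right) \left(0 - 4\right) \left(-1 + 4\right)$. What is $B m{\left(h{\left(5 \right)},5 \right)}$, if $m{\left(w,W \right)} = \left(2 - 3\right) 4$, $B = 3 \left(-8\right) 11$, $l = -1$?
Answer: $1056$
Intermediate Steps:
$B = -264$ ($B = \left(-24\right) 11 = -264$)
$h{\left(c \right)} = 12 + 12 c$ ($h{\left(c \right)} = \left(-1 - c\right) \left(0 - 4\right) \left(-1 + 4\right) = \left(-1 - c\right) \left(\left(-4\right) 3\right) = \left(-1 - c\right) \left(-12\right) = 12 + 12 c$)
$m{\left(w,W \right)} = -4$ ($m{\left(w,W \right)} = \left(-1\right) 4 = -4$)
$B m{\left(h{\left(5 \right)},5 \right)} = \left(-264\right) \left(-4\right) = 1056$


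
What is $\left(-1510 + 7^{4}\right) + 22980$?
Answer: $23871$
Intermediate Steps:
$\left(-1510 + 7^{4}\right) + 22980 = \left(-1510 + 2401\right) + 22980 = 891 + 22980 = 23871$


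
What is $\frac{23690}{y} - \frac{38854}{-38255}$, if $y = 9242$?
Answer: $\frac{632674809}{176776355} \approx 3.579$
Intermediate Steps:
$\frac{23690}{y} - \frac{38854}{-38255} = \frac{23690}{9242} - \frac{38854}{-38255} = 23690 \cdot \frac{1}{9242} - - \frac{38854}{38255} = \frac{11845}{4621} + \frac{38854}{38255} = \frac{632674809}{176776355}$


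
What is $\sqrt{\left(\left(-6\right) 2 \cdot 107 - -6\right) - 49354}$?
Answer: $2 i \sqrt{12658} \approx 225.02 i$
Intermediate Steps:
$\sqrt{\left(\left(-6\right) 2 \cdot 107 - -6\right) - 49354} = \sqrt{\left(\left(-12\right) 107 + 6\right) - 49354} = \sqrt{\left(-1284 + 6\right) - 49354} = \sqrt{-1278 - 49354} = \sqrt{-50632} = 2 i \sqrt{12658}$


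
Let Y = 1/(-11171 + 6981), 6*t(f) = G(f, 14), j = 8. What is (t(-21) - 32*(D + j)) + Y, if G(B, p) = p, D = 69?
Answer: -30943153/12570 ≈ -2461.7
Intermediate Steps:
t(f) = 7/3 (t(f) = (⅙)*14 = 7/3)
Y = -1/4190 (Y = 1/(-4190) = -1/4190 ≈ -0.00023866)
(t(-21) - 32*(D + j)) + Y = (7/3 - 32*(69 + 8)) - 1/4190 = (7/3 - 32*77) - 1/4190 = (7/3 - 2464) - 1/4190 = -7385/3 - 1/4190 = -30943153/12570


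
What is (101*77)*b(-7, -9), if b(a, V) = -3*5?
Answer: -116655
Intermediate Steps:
b(a, V) = -15
(101*77)*b(-7, -9) = (101*77)*(-15) = 7777*(-15) = -116655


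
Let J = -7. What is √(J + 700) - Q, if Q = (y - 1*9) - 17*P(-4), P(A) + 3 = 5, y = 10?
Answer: 33 + 3*√77 ≈ 59.325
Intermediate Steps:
P(A) = 2 (P(A) = -3 + 5 = 2)
Q = -33 (Q = (10 - 1*9) - 17*2 = (10 - 9) - 34 = 1 - 34 = -33)
√(J + 700) - Q = √(-7 + 700) - 1*(-33) = √693 + 33 = 3*√77 + 33 = 33 + 3*√77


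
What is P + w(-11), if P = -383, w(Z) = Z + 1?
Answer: -393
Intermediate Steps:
w(Z) = 1 + Z
P + w(-11) = -383 + (1 - 11) = -383 - 10 = -393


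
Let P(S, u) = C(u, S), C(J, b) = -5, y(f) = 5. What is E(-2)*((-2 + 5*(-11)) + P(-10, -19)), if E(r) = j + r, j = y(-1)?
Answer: -186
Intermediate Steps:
j = 5
P(S, u) = -5
E(r) = 5 + r
E(-2)*((-2 + 5*(-11)) + P(-10, -19)) = (5 - 2)*((-2 + 5*(-11)) - 5) = 3*((-2 - 55) - 5) = 3*(-57 - 5) = 3*(-62) = -186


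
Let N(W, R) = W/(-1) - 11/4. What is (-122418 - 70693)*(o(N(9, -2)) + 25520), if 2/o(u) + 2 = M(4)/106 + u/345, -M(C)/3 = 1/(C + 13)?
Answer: -12473647843721080/2531177 ≈ -4.9280e+9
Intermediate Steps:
M(C) = -3/(13 + C) (M(C) = -3/(C + 13) = -3/(13 + C))
N(W, R) = -11/4 - W (N(W, R) = W*(-1) - 11*¼ = -W - 11/4 = -11/4 - W)
o(u) = 2/(-3607/1802 + u/345) (o(u) = 2/(-2 + (-3/(13 + 4)/106 + u/345)) = 2/(-2 + (-3/17*(1/106) + u*(1/345))) = 2/(-2 + (-3*1/17*(1/106) + u/345)) = 2/(-2 + (-3/17*1/106 + u/345)) = 2/(-2 + (-3/1802 + u/345)) = 2/(-3607/1802 + u/345))
(-122418 - 70693)*(o(N(9, -2)) + 25520) = (-122418 - 70693)*(1243380/(-1244415 + 1802*(-11/4 - 1*9)) + 25520) = -193111*(1243380/(-1244415 + 1802*(-11/4 - 9)) + 25520) = -193111*(1243380/(-1244415 + 1802*(-47/4)) + 25520) = -193111*(1243380/(-1244415 - 42347/2) + 25520) = -193111*(1243380/(-2531177/2) + 25520) = -193111*(1243380*(-2/2531177) + 25520) = -193111*(-2486760/2531177 + 25520) = -193111*64593150280/2531177 = -12473647843721080/2531177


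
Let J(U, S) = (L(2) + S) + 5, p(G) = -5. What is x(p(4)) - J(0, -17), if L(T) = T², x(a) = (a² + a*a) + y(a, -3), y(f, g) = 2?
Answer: 60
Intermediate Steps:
x(a) = 2 + 2*a² (x(a) = (a² + a*a) + 2 = (a² + a²) + 2 = 2*a² + 2 = 2 + 2*a²)
J(U, S) = 9 + S (J(U, S) = (2² + S) + 5 = (4 + S) + 5 = 9 + S)
x(p(4)) - J(0, -17) = (2 + 2*(-5)²) - (9 - 17) = (2 + 2*25) - 1*(-8) = (2 + 50) + 8 = 52 + 8 = 60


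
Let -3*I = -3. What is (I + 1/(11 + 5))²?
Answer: 289/256 ≈ 1.1289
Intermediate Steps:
I = 1 (I = -⅓*(-3) = 1)
(I + 1/(11 + 5))² = (1 + 1/(11 + 5))² = (1 + 1/16)² = (17/16)² = 289/256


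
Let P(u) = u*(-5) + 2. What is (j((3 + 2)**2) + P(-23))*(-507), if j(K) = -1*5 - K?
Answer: -44109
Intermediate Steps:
P(u) = 2 - 5*u (P(u) = -5*u + 2 = 2 - 5*u)
j(K) = -5 - K
(j((3 + 2)**2) + P(-23))*(-507) = ((-5 - (3 + 2)**2) + (2 - 5*(-23)))*(-507) = ((-5 - 1*5**2) + (2 + 115))*(-507) = ((-5 - 1*25) + 117)*(-507) = ((-5 - 25) + 117)*(-507) = (-30 + 117)*(-507) = 87*(-507) = -44109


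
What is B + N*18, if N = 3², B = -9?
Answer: 153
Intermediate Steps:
N = 9
B + N*18 = -9 + 9*18 = -9 + 162 = 153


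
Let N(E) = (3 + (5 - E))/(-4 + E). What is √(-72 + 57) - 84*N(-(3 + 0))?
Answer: 132 + I*√15 ≈ 132.0 + 3.873*I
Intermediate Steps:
N(E) = (8 - E)/(-4 + E)
√(-72 + 57) - 84*N(-(3 + 0)) = √(-72 + 57) - 84*(8 - (-1)*(3 + 0))/(-4 - (3 + 0)) = √(-15) - 84*(8 - (-1)*3)/(-4 - 1*3) = I*√15 - 84*(8 - 1*(-3))/(-4 - 3) = I*√15 - 84*(8 + 3)/(-7) = I*√15 - (-12)*11 = I*√15 - 84*(-11/7) = I*√15 + 132 = 132 + I*√15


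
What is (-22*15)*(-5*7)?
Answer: 11550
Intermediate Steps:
(-22*15)*(-5*7) = -330*(-35) = 11550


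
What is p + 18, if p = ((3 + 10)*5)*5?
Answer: 343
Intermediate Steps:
p = 325 (p = (13*5)*5 = 65*5 = 325)
p + 18 = 325 + 18 = 343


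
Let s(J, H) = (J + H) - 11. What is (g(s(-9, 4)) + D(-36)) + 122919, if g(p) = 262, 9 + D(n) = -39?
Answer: 123133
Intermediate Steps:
s(J, H) = -11 + H + J (s(J, H) = (H + J) - 11 = -11 + H + J)
D(n) = -48 (D(n) = -9 - 39 = -48)
(g(s(-9, 4)) + D(-36)) + 122919 = (262 - 48) + 122919 = 214 + 122919 = 123133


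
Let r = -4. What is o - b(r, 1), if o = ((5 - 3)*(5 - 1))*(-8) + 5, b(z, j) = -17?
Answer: -42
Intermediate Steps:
o = -59 (o = (2*4)*(-8) + 5 = 8*(-8) + 5 = -64 + 5 = -59)
o - b(r, 1) = -59 - 1*(-17) = -59 + 17 = -42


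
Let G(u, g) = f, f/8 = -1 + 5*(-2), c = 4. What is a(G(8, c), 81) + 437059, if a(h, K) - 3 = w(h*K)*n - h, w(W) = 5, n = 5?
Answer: 437175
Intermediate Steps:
f = -88 (f = 8*(-1 + 5*(-2)) = 8*(-1 - 10) = 8*(-11) = -88)
G(u, g) = -88
a(h, K) = 28 - h (a(h, K) = 3 + (5*5 - h) = 3 + (25 - h) = 28 - h)
a(G(8, c), 81) + 437059 = (28 - 1*(-88)) + 437059 = (28 + 88) + 437059 = 116 + 437059 = 437175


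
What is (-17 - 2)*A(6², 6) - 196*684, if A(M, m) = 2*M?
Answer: -135432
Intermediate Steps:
(-17 - 2)*A(6², 6) - 196*684 = (-17 - 2)*(2*6²) - 196*684 = -38*36 - 134064 = -19*72 - 134064 = -1368 - 134064 = -135432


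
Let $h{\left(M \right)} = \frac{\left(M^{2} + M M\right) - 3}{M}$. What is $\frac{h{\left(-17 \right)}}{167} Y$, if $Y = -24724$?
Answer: $\frac{14216300}{2839} \approx 5007.5$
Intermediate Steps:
$h{\left(M \right)} = \frac{-3 + 2 M^{2}}{M}$ ($h{\left(M \right)} = \frac{\left(M^{2} + M^{2}\right) - 3}{M} = \frac{2 M^{2} - 3}{M} = \frac{-3 + 2 M^{2}}{M}$)
$\frac{h{\left(-17 \right)}}{167} Y = \frac{- \frac{3}{-17} + 2 \left(-17\right)}{167} \left(-24724\right) = \left(\left(-3\right) \left(- \frac{1}{17}\right) - 34\right) \frac{1}{167} \left(-24724\right) = \left(\frac{3}{17} - 34\right) \frac{1}{167} \left(-24724\right) = \left(- \frac{575}{17}\right) \frac{1}{167} \left(-24724\right) = \left(- \frac{575}{2839}\right) \left(-24724\right) = \frac{14216300}{2839}$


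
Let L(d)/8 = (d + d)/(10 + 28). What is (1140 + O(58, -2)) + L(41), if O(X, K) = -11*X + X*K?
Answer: 7662/19 ≈ 403.26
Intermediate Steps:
O(X, K) = -11*X + K*X
L(d) = 8*d/19 (L(d) = 8*((d + d)/(10 + 28)) = 8*((2*d)/38) = 8*((2*d)*(1/38)) = 8*(d/19) = 8*d/19)
(1140 + O(58, -2)) + L(41) = (1140 + 58*(-11 - 2)) + (8/19)*41 = (1140 + 58*(-13)) + 328/19 = (1140 - 754) + 328/19 = 386 + 328/19 = 7662/19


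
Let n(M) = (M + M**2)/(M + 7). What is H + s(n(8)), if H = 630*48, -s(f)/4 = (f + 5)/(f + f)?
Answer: 362831/12 ≈ 30236.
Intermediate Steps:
n(M) = (M + M**2)/(7 + M)
s(f) = -2*(5 + f)/f (s(f) = -4*(f + 5)/(f + f) = -4*(5 + f)/(2*f) = -4*(5 + f)*1/(2*f) = -2*(5 + f)/f)
H = 30240
H + s(n(8)) = 30240 + (-2 - 10*(7 + 8)/(8*(1 + 8))) = 30240 + (-2 - 10/(8*9/15)) = 30240 + (-2 - 10/(8*(1/15)*9)) = 30240 + (-2 - 10/24/5) = 30240 + (-2 - 10*5/24) = 30240 + (-2 - 25/12) = 30240 - 49/12 = 362831/12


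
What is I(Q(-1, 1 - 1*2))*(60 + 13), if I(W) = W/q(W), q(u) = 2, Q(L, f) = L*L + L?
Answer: 0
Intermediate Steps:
Q(L, f) = L + L² (Q(L, f) = L² + L = L + L²)
I(W) = W/2
I(Q(-1, 1 - 1*2))*(60 + 13) = ((-(1 - 1))/2)*(60 + 13) = ((-1*0)/2)*73 = ((½)*0)*73 = 0*73 = 0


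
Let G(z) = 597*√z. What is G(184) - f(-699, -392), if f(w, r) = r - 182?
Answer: 574 + 1194*√46 ≈ 8672.1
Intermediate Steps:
f(w, r) = -182 + r
G(184) - f(-699, -392) = 597*√184 - (-182 - 392) = 597*(2*√46) - 1*(-574) = 1194*√46 + 574 = 574 + 1194*√46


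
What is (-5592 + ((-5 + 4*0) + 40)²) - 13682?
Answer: -18049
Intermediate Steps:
(-5592 + ((-5 + 4*0) + 40)²) - 13682 = (-5592 + ((-5 + 0) + 40)²) - 13682 = (-5592 + (-5 + 40)²) - 13682 = (-5592 + 35²) - 13682 = (-5592 + 1225) - 13682 = -4367 - 13682 = -18049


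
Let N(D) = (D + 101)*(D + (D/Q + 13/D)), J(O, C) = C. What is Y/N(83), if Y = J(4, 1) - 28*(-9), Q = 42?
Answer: 19173/1187092 ≈ 0.016151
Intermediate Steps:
Y = 253 (Y = 1 - 28*(-9) = 1 + 252 = 253)
N(D) = (101 + D)*(13/D + 43*D/42) (N(D) = (D + 101)*(D + (D/42 + 13/D)) = (101 + D)*(D + (D*(1/42) + 13/D)) = (101 + D)*(D + (D/42 + 13/D)) = (101 + D)*(D + (13/D + D/42)) = (101 + D)*(13/D + 43*D/42))
Y/N(83) = 253/(((1/42)*(55146 + 83*(546 + 43*83**2 + 4343*83))/83)) = 253/(((1/42)*(1/83)*(55146 + 83*(546 + 43*6889 + 360469)))) = 253/(((1/42)*(1/83)*(55146 + 83*(546 + 296227 + 360469)))) = 253/(((1/42)*(1/83)*(55146 + 83*657242))) = 253/(((1/42)*(1/83)*(55146 + 54551086))) = 253/(((1/42)*(1/83)*54606232)) = 253/(27303116/1743) = 253*(1743/27303116) = 19173/1187092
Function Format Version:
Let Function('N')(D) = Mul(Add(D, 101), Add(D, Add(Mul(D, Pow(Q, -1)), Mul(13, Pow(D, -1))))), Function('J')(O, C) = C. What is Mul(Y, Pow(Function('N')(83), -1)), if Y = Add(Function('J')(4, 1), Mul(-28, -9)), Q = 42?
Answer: Rational(19173, 1187092) ≈ 0.016151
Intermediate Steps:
Y = 253 (Y = Add(1, Mul(-28, -9)) = Add(1, 252) = 253)
Function('N')(D) = Mul(Add(101, D), Add(Mul(13, Pow(D, -1)), Mul(Rational(43, 42), D))) (Function('N')(D) = Mul(Add(D, 101), Add(D, Add(Mul(D, Pow(42, -1)), Mul(13, Pow(D, -1))))) = Mul(Add(101, D), Add(D, Add(Mul(D, Rational(1, 42)), Mul(13, Pow(D, -1))))) = Mul(Add(101, D), Add(D, Add(Mul(Rational(1, 42), D), Mul(13, Pow(D, -1))))) = Mul(Add(101, D), Add(D, Add(Mul(13, Pow(D, -1)), Mul(Rational(1, 42), D)))) = Mul(Add(101, D), Add(Mul(13, Pow(D, -1)), Mul(Rational(43, 42), D))))
Mul(Y, Pow(Function('N')(83), -1)) = Mul(253, Pow(Mul(Rational(1, 42), Pow(83, -1), Add(55146, Mul(83, Add(546, Mul(43, Pow(83, 2)), Mul(4343, 83))))), -1)) = Mul(253, Pow(Mul(Rational(1, 42), Rational(1, 83), Add(55146, Mul(83, Add(546, Mul(43, 6889), 360469)))), -1)) = Mul(253, Pow(Mul(Rational(1, 42), Rational(1, 83), Add(55146, Mul(83, Add(546, 296227, 360469)))), -1)) = Mul(253, Pow(Mul(Rational(1, 42), Rational(1, 83), Add(55146, Mul(83, 657242))), -1)) = Mul(253, Pow(Mul(Rational(1, 42), Rational(1, 83), Add(55146, 54551086)), -1)) = Mul(253, Pow(Mul(Rational(1, 42), Rational(1, 83), 54606232), -1)) = Mul(253, Pow(Rational(27303116, 1743), -1)) = Mul(253, Rational(1743, 27303116)) = Rational(19173, 1187092)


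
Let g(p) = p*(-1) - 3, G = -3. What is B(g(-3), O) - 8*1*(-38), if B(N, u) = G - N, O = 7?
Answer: 301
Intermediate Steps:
g(p) = -3 - p (g(p) = -p - 3 = -3 - p)
B(N, u) = -3 - N
B(g(-3), O) - 8*1*(-38) = (-3 - (-3 - 1*(-3))) - 8*1*(-38) = (-3 - (-3 + 3)) - 8*(-38) = (-3 - 1*0) + 304 = (-3 + 0) + 304 = -3 + 304 = 301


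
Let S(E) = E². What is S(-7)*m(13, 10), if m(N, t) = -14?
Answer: -686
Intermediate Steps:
S(-7)*m(13, 10) = (-7)²*(-14) = 49*(-14) = -686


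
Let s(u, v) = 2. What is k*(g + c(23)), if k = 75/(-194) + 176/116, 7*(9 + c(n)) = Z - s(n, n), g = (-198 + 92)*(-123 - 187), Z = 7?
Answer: 731394141/19691 ≈ 37144.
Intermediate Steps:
g = 32860 (g = -106*(-310) = 32860)
c(n) = -58/7 (c(n) = -9 + (7 - 1*2)/7 = -9 + (7 - 2)/7 = -9 + (1/7)*5 = -9 + 5/7 = -58/7)
k = 6361/5626 (k = 75*(-1/194) + 176*(1/116) = -75/194 + 44/29 = 6361/5626 ≈ 1.1306)
k*(g + c(23)) = 6361*(32860 - 58/7)/5626 = (6361/5626)*(229962/7) = 731394141/19691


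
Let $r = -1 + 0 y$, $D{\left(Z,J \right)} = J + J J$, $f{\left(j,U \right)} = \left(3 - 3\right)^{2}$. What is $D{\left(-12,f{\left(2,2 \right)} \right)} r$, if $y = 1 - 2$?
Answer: $0$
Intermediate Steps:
$y = -1$
$f{\left(j,U \right)} = 0$ ($f{\left(j,U \right)} = 0^{2} = 0$)
$D{\left(Z,J \right)} = J + J^{2}$
$r = -1$ ($r = -1 + 0 \left(-1\right) = -1 + 0 = -1$)
$D{\left(-12,f{\left(2,2 \right)} \right)} r = 0 \left(1 + 0\right) \left(-1\right) = 0 \cdot 1 \left(-1\right) = 0 \left(-1\right) = 0$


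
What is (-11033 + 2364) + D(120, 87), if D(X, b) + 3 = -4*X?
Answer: -9152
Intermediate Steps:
D(X, b) = -3 - 4*X
(-11033 + 2364) + D(120, 87) = (-11033 + 2364) + (-3 - 4*120) = -8669 + (-3 - 480) = -8669 - 483 = -9152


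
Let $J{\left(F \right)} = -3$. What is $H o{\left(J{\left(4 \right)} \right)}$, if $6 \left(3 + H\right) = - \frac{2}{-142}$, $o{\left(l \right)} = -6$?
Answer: $\frac{1277}{71} \approx 17.986$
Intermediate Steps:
$H = - \frac{1277}{426}$ ($H = -3 + \frac{\left(-2\right) \frac{1}{-142}}{6} = -3 + \frac{\left(-2\right) \left(- \frac{1}{142}\right)}{6} = -3 + \frac{1}{6} \cdot \frac{1}{71} = -3 + \frac{1}{426} = - \frac{1277}{426} \approx -2.9977$)
$H o{\left(J{\left(4 \right)} \right)} = \left(- \frac{1277}{426}\right) \left(-6\right) = \frac{1277}{71}$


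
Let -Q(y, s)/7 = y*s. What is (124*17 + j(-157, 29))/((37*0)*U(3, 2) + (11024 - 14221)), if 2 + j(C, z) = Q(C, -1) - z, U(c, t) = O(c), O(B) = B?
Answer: -978/3197 ≈ -0.30591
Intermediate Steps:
Q(y, s) = -7*s*y (Q(y, s) = -7*y*s = -7*s*y)
U(c, t) = c
j(C, z) = -2 - z + 7*C (j(C, z) = -2 + (-7*(-1)*C - z) = -2 + (7*C - z) = -2 + (-z + 7*C) = -2 - z + 7*C)
(124*17 + j(-157, 29))/((37*0)*U(3, 2) + (11024 - 14221)) = (124*17 + (-2 - 1*29 + 7*(-157)))/((37*0)*3 + (11024 - 14221)) = (2108 + (-2 - 29 - 1099))/(0*3 - 3197) = (2108 - 1130)/(0 - 3197) = 978/(-3197) = 978*(-1/3197) = -978/3197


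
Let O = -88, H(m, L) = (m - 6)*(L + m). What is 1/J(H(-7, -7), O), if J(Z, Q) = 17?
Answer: 1/17 ≈ 0.058824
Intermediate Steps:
H(m, L) = (-6 + m)*(L + m)
1/J(H(-7, -7), O) = 1/17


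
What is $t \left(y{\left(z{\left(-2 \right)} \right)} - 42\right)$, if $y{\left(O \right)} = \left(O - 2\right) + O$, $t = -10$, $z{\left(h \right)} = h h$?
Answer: $360$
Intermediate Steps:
$z{\left(h \right)} = h^{2}$
$y{\left(O \right)} = -2 + 2 O$ ($y{\left(O \right)} = \left(-2 + O\right) + O = -2 + 2 O$)
$t \left(y{\left(z{\left(-2 \right)} \right)} - 42\right) = - 10 \left(\left(-2 + 2 \left(-2\right)^{2}\right) - 42\right) = - 10 \left(\left(-2 + 2 \cdot 4\right) - 42\right) = - 10 \left(\left(-2 + 8\right) - 42\right) = - 10 \left(6 - 42\right) = \left(-10\right) \left(-36\right) = 360$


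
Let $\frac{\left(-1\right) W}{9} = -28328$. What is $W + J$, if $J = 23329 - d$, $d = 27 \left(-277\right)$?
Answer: $285760$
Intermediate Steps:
$W = 254952$ ($W = \left(-9\right) \left(-28328\right) = 254952$)
$d = -7479$
$J = 30808$ ($J = 23329 - -7479 = 23329 + 7479 = 30808$)
$W + J = 254952 + 30808 = 285760$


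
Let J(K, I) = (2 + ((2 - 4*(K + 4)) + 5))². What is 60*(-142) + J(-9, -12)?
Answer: -7679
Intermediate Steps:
J(K, I) = (-7 - 4*K)² (J(K, I) = (2 + ((2 - 4*(4 + K)) + 5))² = (2 + ((2 + (-16 - 4*K)) + 5))² = (2 + ((-14 - 4*K) + 5))² = (2 + (-9 - 4*K))² = (-7 - 4*K)²)
60*(-142) + J(-9, -12) = 60*(-142) + (7 + 4*(-9))² = -8520 + (7 - 36)² = -8520 + (-29)² = -8520 + 841 = -7679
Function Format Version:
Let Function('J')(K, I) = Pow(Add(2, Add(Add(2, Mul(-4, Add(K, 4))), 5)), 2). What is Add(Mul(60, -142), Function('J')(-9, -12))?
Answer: -7679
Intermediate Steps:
Function('J')(K, I) = Pow(Add(-7, Mul(-4, K)), 2) (Function('J')(K, I) = Pow(Add(2, Add(Add(2, Mul(-4, Add(4, K))), 5)), 2) = Pow(Add(2, Add(Add(2, Add(-16, Mul(-4, K))), 5)), 2) = Pow(Add(2, Add(Add(-14, Mul(-4, K)), 5)), 2) = Pow(Add(2, Add(-9, Mul(-4, K))), 2) = Pow(Add(-7, Mul(-4, K)), 2))
Add(Mul(60, -142), Function('J')(-9, -12)) = Add(Mul(60, -142), Pow(Add(7, Mul(4, -9)), 2)) = Add(-8520, Pow(Add(7, -36), 2)) = Add(-8520, Pow(-29, 2)) = Add(-8520, 841) = -7679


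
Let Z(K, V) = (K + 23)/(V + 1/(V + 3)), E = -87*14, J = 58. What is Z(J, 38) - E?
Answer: 1902183/1559 ≈ 1220.1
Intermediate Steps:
E = -1218
Z(K, V) = (23 + K)/(V + 1/(3 + V))
Z(J, 38) - E = (69 + 3*58 + 23*38 + 58*38)/(1 + 38² + 3*38) - 1*(-1218) = (69 + 174 + 874 + 2204)/(1 + 1444 + 114) + 1218 = 3321/1559 + 1218 = 1902183/1559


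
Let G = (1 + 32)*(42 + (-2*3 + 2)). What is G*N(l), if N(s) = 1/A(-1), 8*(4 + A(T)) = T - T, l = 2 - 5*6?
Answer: -627/2 ≈ -313.50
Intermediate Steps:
l = -28 (l = 2 - 30 = -28)
A(T) = -4 (A(T) = -4 + (T - T)/8 = -4 + (1/8)*0 = -4 + 0 = -4)
N(s) = -1/4 (N(s) = 1/(-4) = -1/4)
G = 1254 (G = 33*(42 + (-6 + 2)) = 33*(42 - 4) = 33*38 = 1254)
G*N(l) = 1254*(-1/4) = -627/2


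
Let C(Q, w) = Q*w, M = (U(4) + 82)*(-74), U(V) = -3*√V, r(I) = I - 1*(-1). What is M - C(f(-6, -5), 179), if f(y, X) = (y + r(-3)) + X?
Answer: -3297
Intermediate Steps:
r(I) = 1 + I (r(I) = I + 1 = 1 + I)
f(y, X) = -2 + X + y (f(y, X) = (y + (1 - 3)) + X = (y - 2) + X = (-2 + y) + X = -2 + X + y)
M = -5624 (M = (-3*√4 + 82)*(-74) = (-3*2 + 82)*(-74) = (-6 + 82)*(-74) = 76*(-74) = -5624)
M - C(f(-6, -5), 179) = -5624 - (-2 - 5 - 6)*179 = -5624 - (-13)*179 = -5624 - 1*(-2327) = -5624 + 2327 = -3297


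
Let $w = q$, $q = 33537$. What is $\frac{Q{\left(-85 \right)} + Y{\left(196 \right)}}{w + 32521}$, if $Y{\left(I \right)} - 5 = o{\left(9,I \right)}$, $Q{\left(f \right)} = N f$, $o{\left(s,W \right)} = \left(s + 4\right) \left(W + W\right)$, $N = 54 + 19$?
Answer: $- \frac{552}{33029} \approx -0.016713$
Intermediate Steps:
$N = 73$
$o{\left(s,W \right)} = 2 W \left(4 + s\right)$ ($o{\left(s,W \right)} = \left(4 + s\right) 2 W = 2 W \left(4 + s\right)$)
$Q{\left(f \right)} = 73 f$
$Y{\left(I \right)} = 5 + 26 I$ ($Y{\left(I \right)} = 5 + 2 I \left(4 + 9\right) = 5 + 2 I 13 = 5 + 26 I$)
$w = 33537$
$\frac{Q{\left(-85 \right)} + Y{\left(196 \right)}}{w + 32521} = \frac{73 \left(-85\right) + \left(5 + 26 \cdot 196\right)}{33537 + 32521} = \frac{-6205 + \left(5 + 5096\right)}{66058} = \left(-6205 + 5101\right) \frac{1}{66058} = \left(-1104\right) \frac{1}{66058} = - \frac{552}{33029}$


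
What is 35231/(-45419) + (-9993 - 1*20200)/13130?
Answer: -1833918897/596351470 ≈ -3.0752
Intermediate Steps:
35231/(-45419) + (-9993 - 1*20200)/13130 = 35231*(-1/45419) + (-9993 - 20200)*(1/13130) = -35231/45419 - 30193*1/13130 = -35231/45419 - 30193/13130 = -1833918897/596351470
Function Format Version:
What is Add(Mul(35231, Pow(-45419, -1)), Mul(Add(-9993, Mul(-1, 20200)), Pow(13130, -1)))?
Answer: Rational(-1833918897, 596351470) ≈ -3.0752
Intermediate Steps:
Add(Mul(35231, Pow(-45419, -1)), Mul(Add(-9993, Mul(-1, 20200)), Pow(13130, -1))) = Add(Mul(35231, Rational(-1, 45419)), Mul(Add(-9993, -20200), Rational(1, 13130))) = Add(Rational(-35231, 45419), Mul(-30193, Rational(1, 13130))) = Add(Rational(-35231, 45419), Rational(-30193, 13130)) = Rational(-1833918897, 596351470)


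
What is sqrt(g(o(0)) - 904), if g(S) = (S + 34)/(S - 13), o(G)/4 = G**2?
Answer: I*sqrt(153218)/13 ≈ 30.11*I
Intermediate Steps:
o(G) = 4*G**2
g(S) = (34 + S)/(-13 + S)
sqrt(g(o(0)) - 904) = sqrt((34 + 4*0**2)/(-13 + 4*0**2) - 904) = sqrt((34 + 4*0)/(-13 + 4*0) - 904) = sqrt((34 + 0)/(-13 + 0) - 904) = sqrt(34/(-13) - 904) = sqrt(-1/13*34 - 904) = sqrt(-34/13 - 904) = sqrt(-11786/13) = I*sqrt(153218)/13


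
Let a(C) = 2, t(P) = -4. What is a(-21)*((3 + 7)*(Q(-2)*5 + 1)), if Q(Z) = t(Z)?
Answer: -380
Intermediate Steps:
Q(Z) = -4
a(-21)*((3 + 7)*(Q(-2)*5 + 1)) = 2*((3 + 7)*(-4*5 + 1)) = 2*(10*(-20 + 1)) = 2*(10*(-19)) = 2*(-190) = -380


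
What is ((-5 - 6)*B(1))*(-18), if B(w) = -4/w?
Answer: -792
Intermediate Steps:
((-5 - 6)*B(1))*(-18) = ((-5 - 6)*(-4/1))*(-18) = -(-44)*(-18) = -11*(-4)*(-18) = 44*(-18) = -792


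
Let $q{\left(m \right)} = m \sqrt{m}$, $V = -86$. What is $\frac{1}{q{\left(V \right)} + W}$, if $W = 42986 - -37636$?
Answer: $\frac{40311}{3250271470} + \frac{43 i \sqrt{86}}{3250271470} \approx 1.2402 \cdot 10^{-5} + 1.2269 \cdot 10^{-7} i$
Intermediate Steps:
$W = 80622$ ($W = 42986 + 37636 = 80622$)
$q{\left(m \right)} = m^{\frac{3}{2}}$
$\frac{1}{q{\left(V \right)} + W} = \frac{1}{\left(-86\right)^{\frac{3}{2}} + 80622} = \frac{1}{- 86 i \sqrt{86} + 80622} = \frac{1}{80622 - 86 i \sqrt{86}}$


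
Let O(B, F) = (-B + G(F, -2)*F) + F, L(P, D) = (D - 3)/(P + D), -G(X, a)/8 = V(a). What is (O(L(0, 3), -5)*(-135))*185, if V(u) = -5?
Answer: 5119875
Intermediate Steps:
G(X, a) = 40 (G(X, a) = -8*(-5) = 40)
L(P, D) = (-3 + D)/(D + P)
O(B, F) = -B + 41*F (O(B, F) = (-B + 40*F) + F = -B + 41*F)
(O(L(0, 3), -5)*(-135))*185 = ((-(-3 + 3)/(3 + 0) + 41*(-5))*(-135))*185 = ((-0/3 - 205)*(-135))*185 = ((-1*0 - 205)*(-135))*185 = ((0 - 205)*(-135))*185 = -205*(-135)*185 = 27675*185 = 5119875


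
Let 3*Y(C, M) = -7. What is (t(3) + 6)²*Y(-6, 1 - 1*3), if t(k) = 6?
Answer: -336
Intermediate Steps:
Y(C, M) = -7/3 (Y(C, M) = (⅓)*(-7) = -7/3)
(t(3) + 6)²*Y(-6, 1 - 1*3) = (6 + 6)²*(-7/3) = 12²*(-7/3) = 144*(-7/3) = -336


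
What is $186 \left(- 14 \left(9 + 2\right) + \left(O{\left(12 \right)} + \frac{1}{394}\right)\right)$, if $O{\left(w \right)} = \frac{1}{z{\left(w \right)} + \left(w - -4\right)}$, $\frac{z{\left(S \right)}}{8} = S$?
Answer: $- \frac{315977079}{11032} \approx -28642.0$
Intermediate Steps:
$z{\left(S \right)} = 8 S$
$O{\left(w \right)} = \frac{1}{4 + 9 w}$ ($O{\left(w \right)} = \frac{1}{8 w + \left(w - -4\right)} = \frac{1}{8 w + \left(w + 4\right)} = \frac{1}{8 w + \left(4 + w\right)} = \frac{1}{4 + 9 w}$)
$186 \left(- 14 \left(9 + 2\right) + \left(O{\left(12 \right)} + \frac{1}{394}\right)\right) = 186 \left(- 14 \left(9 + 2\right) + \left(\frac{1}{4 + 9 \cdot 12} + \frac{1}{394}\right)\right) = 186 \left(\left(-14\right) 11 + \left(\frac{1}{4 + 108} + \frac{1}{394}\right)\right) = 186 \left(-154 + \left(\frac{1}{112} + \frac{1}{394}\right)\right) = 186 \left(-154 + \frac{253}{22064}\right) = 186 \left(- \frac{3397603}{22064}\right) = - \frac{315977079}{11032}$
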